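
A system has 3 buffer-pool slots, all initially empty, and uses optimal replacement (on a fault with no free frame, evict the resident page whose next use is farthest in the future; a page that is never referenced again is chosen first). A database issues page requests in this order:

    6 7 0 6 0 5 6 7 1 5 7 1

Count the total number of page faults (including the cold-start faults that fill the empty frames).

5

6 → fault, frames (6)
7 → fault, frames (6 7)
0 → fault, frames (6 7 0)
6 → hit
0 → hit
5 → fault, evict 0, frames (6 7 5)
6 → hit
7 → hit
1 → fault, evict 6, frames (7 5 1)
5 → hit
7 → hit
1 → hit
Page faults: 5.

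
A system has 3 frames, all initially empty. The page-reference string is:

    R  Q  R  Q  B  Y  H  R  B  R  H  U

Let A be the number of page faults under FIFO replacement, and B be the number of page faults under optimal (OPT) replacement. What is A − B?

Under FIFO: F F . . F F F F F . . F → 8 faults.
Under OPT: F F . . F F F . . . . F → 6 faults.
A − B = 8 − 6 = 2.

2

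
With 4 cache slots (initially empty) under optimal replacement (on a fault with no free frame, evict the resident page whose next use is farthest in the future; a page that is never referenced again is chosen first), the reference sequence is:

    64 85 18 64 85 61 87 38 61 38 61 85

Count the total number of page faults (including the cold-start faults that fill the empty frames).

6

64 -> miss, frames (64)
85 -> miss, frames (64 85)
18 -> miss, frames (64 85 18)
64 -> hit
85 -> hit
61 -> miss, frames (64 85 18 61)
87 -> miss, evict 18, frames (64 85 61 87)
38 -> miss, evict 87, frames (64 85 61 38)
61 -> hit
38 -> hit
61 -> hit
85 -> hit
Page faults: 6.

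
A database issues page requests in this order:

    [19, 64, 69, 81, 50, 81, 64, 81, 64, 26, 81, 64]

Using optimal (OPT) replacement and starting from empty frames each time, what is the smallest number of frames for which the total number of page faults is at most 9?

2

f=1: 12 faults
f=2: 8 faults
f=3: 6 faults
f=4: 6 faults
f=5: 6 faults
f=6: 6 faults
Smallest f with faults ≤ 9 is 2.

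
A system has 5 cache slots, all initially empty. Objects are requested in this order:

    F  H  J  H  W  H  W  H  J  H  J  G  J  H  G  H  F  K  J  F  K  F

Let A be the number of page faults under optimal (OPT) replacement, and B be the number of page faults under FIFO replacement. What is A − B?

Under OPT: F F F . F . . . . . . F . . . . . F . . . . → 6 faults.
Under FIFO: F F F . F . . . . . . F . . . . . F . F . . → 7 faults.
A − B = 6 − 7 = -1.

-1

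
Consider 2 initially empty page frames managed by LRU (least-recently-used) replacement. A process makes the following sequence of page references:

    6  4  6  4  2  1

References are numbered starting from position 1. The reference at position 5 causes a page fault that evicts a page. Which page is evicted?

pos 1: 6 -> miss, frames [6]
pos 2: 4 -> miss, frames [6, 4]
pos 3: 6 -> hit
pos 4: 4 -> hit
pos 5: 2 -> miss, evict 6, frames [4, 2]
At position 5, page 6 is evicted.

6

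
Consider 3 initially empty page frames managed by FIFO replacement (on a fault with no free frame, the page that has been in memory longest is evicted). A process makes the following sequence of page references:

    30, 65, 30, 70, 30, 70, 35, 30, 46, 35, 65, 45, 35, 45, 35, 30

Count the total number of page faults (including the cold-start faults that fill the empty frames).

30: fault, frames [30]
65: fault, frames [30, 65]
30: hit
70: fault, frames [30, 65, 70]
30: hit
70: hit
35: fault, evict 30, frames [65, 70, 35]
30: fault, evict 65, frames [70, 35, 30]
46: fault, evict 70, frames [35, 30, 46]
35: hit
65: fault, evict 35, frames [30, 46, 65]
45: fault, evict 30, frames [46, 65, 45]
35: fault, evict 46, frames [65, 45, 35]
45: hit
35: hit
30: fault, evict 65, frames [45, 35, 30]
Page faults: 10.

10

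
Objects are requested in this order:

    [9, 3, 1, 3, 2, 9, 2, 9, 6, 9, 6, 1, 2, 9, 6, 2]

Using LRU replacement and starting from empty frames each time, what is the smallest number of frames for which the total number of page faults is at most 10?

f=1: 16 faults
f=2: 11 faults
f=3: 10 faults
f=4: 6 faults
f=5: 5 faults
Smallest f with faults ≤ 10 is 3.

3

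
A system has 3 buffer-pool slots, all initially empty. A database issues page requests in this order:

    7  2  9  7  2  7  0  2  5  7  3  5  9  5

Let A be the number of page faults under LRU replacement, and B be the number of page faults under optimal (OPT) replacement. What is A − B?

1

Under LRU: F F F . . . F . F F F . F . → 8 faults.
Under OPT: F F F . . . F . F . F . F . → 7 faults.
A − B = 8 − 7 = 1.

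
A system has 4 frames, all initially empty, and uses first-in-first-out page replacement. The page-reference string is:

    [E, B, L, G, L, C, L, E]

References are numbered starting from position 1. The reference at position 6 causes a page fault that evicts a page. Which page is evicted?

pos 1: E: miss, frames {E}
pos 2: B: miss, frames {E,B}
pos 3: L: miss, frames {E,B,L}
pos 4: G: miss, frames {E,B,L,G}
pos 5: L: hit
pos 6: C: miss, evict E, frames {B,L,G,C}
At position 6, page E is evicted.

E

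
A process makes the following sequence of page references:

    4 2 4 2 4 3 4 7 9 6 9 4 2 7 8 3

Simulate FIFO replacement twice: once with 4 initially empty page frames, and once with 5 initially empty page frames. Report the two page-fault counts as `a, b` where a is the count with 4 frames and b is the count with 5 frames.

4 frames: F F . . . F . F F F . F F F F F → 11 faults.
5 frames: F F . . . F . F F F . F F . F F → 10 faults.
10 < 11: adding a frame reduced faults, as is typical.

11, 10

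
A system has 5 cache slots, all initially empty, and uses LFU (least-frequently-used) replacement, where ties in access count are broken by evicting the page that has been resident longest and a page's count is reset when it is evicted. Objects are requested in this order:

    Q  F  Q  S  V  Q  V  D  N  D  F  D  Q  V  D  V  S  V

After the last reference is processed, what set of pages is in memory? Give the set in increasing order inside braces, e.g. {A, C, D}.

Q: fault, frames (Q)
F: fault, frames (Q F)
Q: hit
S: fault, frames (Q F S)
V: fault, frames (Q F S V)
Q: hit
V: hit
D: fault, frames (Q F S V D)
N: fault, evict F, frames (Q S V D N)
D: hit
F: fault, evict S, frames (Q V D N F)
D: hit
Q: hit
V: hit
D: hit
V: hit
S: fault, evict N, frames (Q V D F S)
V: hit

{D, F, Q, S, V}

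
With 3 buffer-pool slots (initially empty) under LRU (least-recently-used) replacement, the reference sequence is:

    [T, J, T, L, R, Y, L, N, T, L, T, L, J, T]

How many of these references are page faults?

T → fault, frames (T)
J → fault, frames (T J)
T → hit
L → fault, frames (J T L)
R → fault, evict J, frames (T L R)
Y → fault, evict T, frames (L R Y)
L → hit
N → fault, evict R, frames (Y L N)
T → fault, evict Y, frames (L N T)
L → hit
T → hit
L → hit
J → fault, evict N, frames (T L J)
T → hit
Page faults: 8.

8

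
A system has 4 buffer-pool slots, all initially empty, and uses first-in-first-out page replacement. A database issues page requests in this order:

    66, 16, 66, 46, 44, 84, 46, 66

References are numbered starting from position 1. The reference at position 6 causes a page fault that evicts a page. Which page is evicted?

pos 1: 66: miss, frames (66)
pos 2: 16: miss, frames (66 16)
pos 3: 66: hit
pos 4: 46: miss, frames (66 16 46)
pos 5: 44: miss, frames (66 16 46 44)
pos 6: 84: miss, evict 66, frames (16 46 44 84)
At position 6, page 66 is evicted.

66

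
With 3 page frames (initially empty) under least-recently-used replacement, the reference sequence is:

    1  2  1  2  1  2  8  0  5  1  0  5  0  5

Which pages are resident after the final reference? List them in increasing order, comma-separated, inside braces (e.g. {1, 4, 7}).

1: miss, frames (1)
2: miss, frames (1 2)
1: hit
2: hit
1: hit
2: hit
8: miss, frames (1 2 8)
0: miss, evict 1, frames (2 8 0)
5: miss, evict 2, frames (8 0 5)
1: miss, evict 8, frames (0 5 1)
0: hit
5: hit
0: hit
5: hit

{0, 1, 5}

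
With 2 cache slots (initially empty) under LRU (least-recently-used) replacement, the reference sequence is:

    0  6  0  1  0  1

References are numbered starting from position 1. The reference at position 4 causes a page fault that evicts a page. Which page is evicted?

pos 1: 0 -> miss, frames (0)
pos 2: 6 -> miss, frames (0 6)
pos 3: 0 -> hit
pos 4: 1 -> miss, evict 6, frames (0 1)
At position 4, page 6 is evicted.

6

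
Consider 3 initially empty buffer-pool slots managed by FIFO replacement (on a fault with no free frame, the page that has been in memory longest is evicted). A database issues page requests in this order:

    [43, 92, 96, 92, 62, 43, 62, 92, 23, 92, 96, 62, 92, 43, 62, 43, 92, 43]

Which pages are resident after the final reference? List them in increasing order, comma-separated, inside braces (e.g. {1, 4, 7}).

{43, 62, 92}

43 → miss, frames [43]
92 → miss, frames [43, 92]
96 → miss, frames [43, 92, 96]
92 → hit
62 → miss, evict 43, frames [92, 96, 62]
43 → miss, evict 92, frames [96, 62, 43]
62 → hit
92 → miss, evict 96, frames [62, 43, 92]
23 → miss, evict 62, frames [43, 92, 23]
92 → hit
96 → miss, evict 43, frames [92, 23, 96]
62 → miss, evict 92, frames [23, 96, 62]
92 → miss, evict 23, frames [96, 62, 92]
43 → miss, evict 96, frames [62, 92, 43]
62 → hit
43 → hit
92 → hit
43 → hit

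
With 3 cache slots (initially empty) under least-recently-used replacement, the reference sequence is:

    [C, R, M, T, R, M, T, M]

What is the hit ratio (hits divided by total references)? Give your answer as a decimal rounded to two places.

0.50

C → fault, frames {C}
R → fault, frames {C,R}
M → fault, frames {C,R,M}
T → fault, evict C, frames {R,M,T}
R → hit
M → hit
T → hit
M → hit
Hits: 4 of 8 references → 4/8 = 0.5000.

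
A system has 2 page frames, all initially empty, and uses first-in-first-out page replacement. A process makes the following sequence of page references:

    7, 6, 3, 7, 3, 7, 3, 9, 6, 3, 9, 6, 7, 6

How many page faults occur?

10

7 → miss, frames {7}
6 → miss, frames {7,6}
3 → miss, evict 7, frames {6,3}
7 → miss, evict 6, frames {3,7}
3 → hit
7 → hit
3 → hit
9 → miss, evict 3, frames {7,9}
6 → miss, evict 7, frames {9,6}
3 → miss, evict 9, frames {6,3}
9 → miss, evict 6, frames {3,9}
6 → miss, evict 3, frames {9,6}
7 → miss, evict 9, frames {6,7}
6 → hit
Page faults: 10.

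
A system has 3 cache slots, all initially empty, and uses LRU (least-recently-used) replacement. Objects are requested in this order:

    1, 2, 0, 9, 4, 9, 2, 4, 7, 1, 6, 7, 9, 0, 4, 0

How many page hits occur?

1 -> miss, frames (1)
2 -> miss, frames (1 2)
0 -> miss, frames (1 2 0)
9 -> miss, evict 1, frames (2 0 9)
4 -> miss, evict 2, frames (0 9 4)
9 -> hit
2 -> miss, evict 0, frames (4 9 2)
4 -> hit
7 -> miss, evict 9, frames (2 4 7)
1 -> miss, evict 2, frames (4 7 1)
6 -> miss, evict 4, frames (7 1 6)
7 -> hit
9 -> miss, evict 1, frames (6 7 9)
0 -> miss, evict 6, frames (7 9 0)
4 -> miss, evict 7, frames (9 0 4)
0 -> hit
Hits: 4.

4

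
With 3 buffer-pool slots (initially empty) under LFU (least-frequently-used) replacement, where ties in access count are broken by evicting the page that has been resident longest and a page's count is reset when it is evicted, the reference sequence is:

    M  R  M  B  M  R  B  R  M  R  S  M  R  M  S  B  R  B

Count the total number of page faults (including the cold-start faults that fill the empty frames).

M: miss, frames (M)
R: miss, frames (M R)
M: hit
B: miss, frames (M R B)
M: hit
R: hit
B: hit
R: hit
M: hit
R: hit
S: miss, evict B, frames (M R S)
M: hit
R: hit
M: hit
S: hit
B: miss, evict S, frames (M R B)
R: hit
B: hit
Page faults: 5.

5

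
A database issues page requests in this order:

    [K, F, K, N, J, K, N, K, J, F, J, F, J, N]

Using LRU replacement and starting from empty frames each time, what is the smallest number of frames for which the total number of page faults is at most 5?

4

f=1: 14 faults
f=2: 9 faults
f=3: 6 faults
f=4: 4 faults
Smallest f with faults ≤ 5 is 4.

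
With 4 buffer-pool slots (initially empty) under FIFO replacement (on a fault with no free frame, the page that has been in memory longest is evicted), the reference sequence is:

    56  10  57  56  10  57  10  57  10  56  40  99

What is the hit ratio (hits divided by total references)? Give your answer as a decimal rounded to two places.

56 -> miss, frames (56)
10 -> miss, frames (56 10)
57 -> miss, frames (56 10 57)
56 -> hit
10 -> hit
57 -> hit
10 -> hit
57 -> hit
10 -> hit
56 -> hit
40 -> miss, frames (56 10 57 40)
99 -> miss, evict 56, frames (10 57 40 99)
Hits: 7 of 12 references → 7/12 = 0.5833.

0.58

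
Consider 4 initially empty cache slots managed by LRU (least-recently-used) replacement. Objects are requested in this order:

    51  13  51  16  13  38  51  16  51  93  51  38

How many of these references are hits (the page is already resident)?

7

51 → fault, frames (51)
13 → fault, frames (51 13)
51 → hit
16 → fault, frames (13 51 16)
13 → hit
38 → fault, frames (51 16 13 38)
51 → hit
16 → hit
51 → hit
93 → fault, evict 13, frames (38 16 51 93)
51 → hit
38 → hit
Hits: 7.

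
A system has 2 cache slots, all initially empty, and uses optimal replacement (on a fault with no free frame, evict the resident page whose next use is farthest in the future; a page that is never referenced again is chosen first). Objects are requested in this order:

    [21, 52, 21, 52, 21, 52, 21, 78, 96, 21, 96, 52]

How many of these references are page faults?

5

21 -> miss, frames [21]
52 -> miss, frames [21, 52]
21 -> hit
52 -> hit
21 -> hit
52 -> hit
21 -> hit
78 -> miss, evict 52, frames [21, 78]
96 -> miss, evict 78, frames [21, 96]
21 -> hit
96 -> hit
52 -> miss, evict 96, frames [21, 52]
Page faults: 5.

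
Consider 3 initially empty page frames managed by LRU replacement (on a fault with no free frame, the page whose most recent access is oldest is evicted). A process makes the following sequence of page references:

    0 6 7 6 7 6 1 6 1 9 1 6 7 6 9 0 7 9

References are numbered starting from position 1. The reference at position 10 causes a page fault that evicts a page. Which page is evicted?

pos 1: 0: fault, frames [0]
pos 2: 6: fault, frames [0, 6]
pos 3: 7: fault, frames [0, 6, 7]
pos 4: 6: hit
pos 5: 7: hit
pos 6: 6: hit
pos 7: 1: fault, evict 0, frames [7, 6, 1]
pos 8: 6: hit
pos 9: 1: hit
pos 10: 9: fault, evict 7, frames [6, 1, 9]
At position 10, page 7 is evicted.

7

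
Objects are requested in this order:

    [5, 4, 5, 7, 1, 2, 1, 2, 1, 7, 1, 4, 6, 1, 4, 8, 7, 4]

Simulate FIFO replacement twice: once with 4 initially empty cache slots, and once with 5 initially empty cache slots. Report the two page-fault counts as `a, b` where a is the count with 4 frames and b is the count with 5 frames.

9, 8

4 frames: F F . F F F . . . . . . F . F F F . → 9 faults.
5 frames: F F . F F F . . . . . . F . . F . F → 8 faults.
8 < 9: adding a frame reduced faults, as is typical.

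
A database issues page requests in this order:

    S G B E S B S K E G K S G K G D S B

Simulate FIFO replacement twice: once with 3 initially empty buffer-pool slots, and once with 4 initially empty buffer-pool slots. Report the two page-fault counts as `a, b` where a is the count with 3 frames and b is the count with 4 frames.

10, 9

3 frames: F F F F F . . F . F . . . . . F F F → 10 faults.
4 frames: F F F F . . . F . . . F F . . F . F → 9 faults.
9 < 10: adding a frame reduced faults, as is typical.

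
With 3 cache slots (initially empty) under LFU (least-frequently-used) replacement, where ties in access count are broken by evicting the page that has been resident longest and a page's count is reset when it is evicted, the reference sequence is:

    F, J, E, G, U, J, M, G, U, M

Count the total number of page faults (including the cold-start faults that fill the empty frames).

F -> fault, frames [F]
J -> fault, frames [F, J]
E -> fault, frames [F, J, E]
G -> fault, evict F, frames [J, E, G]
U -> fault, evict J, frames [E, G, U]
J -> fault, evict E, frames [G, U, J]
M -> fault, evict G, frames [U, J, M]
G -> fault, evict U, frames [J, M, G]
U -> fault, evict J, frames [M, G, U]
M -> hit
Page faults: 9.

9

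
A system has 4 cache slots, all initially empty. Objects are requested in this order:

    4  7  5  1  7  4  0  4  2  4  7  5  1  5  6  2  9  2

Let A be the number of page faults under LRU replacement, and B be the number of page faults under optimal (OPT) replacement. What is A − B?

2

Under LRU: F F F F . . F . F . . F F . F F F . → 11 faults.
Under OPT: F F F F . . F . F . . . F . F . F . → 9 faults.
A − B = 11 − 9 = 2.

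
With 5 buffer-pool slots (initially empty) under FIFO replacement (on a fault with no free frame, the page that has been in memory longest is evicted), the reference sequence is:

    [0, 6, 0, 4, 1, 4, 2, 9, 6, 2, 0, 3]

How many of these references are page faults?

8

0: miss, frames [0]
6: miss, frames [0, 6]
0: hit
4: miss, frames [0, 6, 4]
1: miss, frames [0, 6, 4, 1]
4: hit
2: miss, frames [0, 6, 4, 1, 2]
9: miss, evict 0, frames [6, 4, 1, 2, 9]
6: hit
2: hit
0: miss, evict 6, frames [4, 1, 2, 9, 0]
3: miss, evict 4, frames [1, 2, 9, 0, 3]
Page faults: 8.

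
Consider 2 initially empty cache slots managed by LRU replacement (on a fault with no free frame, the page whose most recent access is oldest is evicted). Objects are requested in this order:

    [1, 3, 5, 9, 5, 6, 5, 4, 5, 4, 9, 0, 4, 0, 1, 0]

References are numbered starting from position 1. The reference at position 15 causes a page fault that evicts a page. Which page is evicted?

pos 1: 1 -> fault, frames {1}
pos 2: 3 -> fault, frames {1,3}
pos 3: 5 -> fault, evict 1, frames {3,5}
pos 4: 9 -> fault, evict 3, frames {5,9}
pos 5: 5 -> hit
pos 6: 6 -> fault, evict 9, frames {5,6}
pos 7: 5 -> hit
pos 8: 4 -> fault, evict 6, frames {5,4}
pos 9: 5 -> hit
pos 10: 4 -> hit
pos 11: 9 -> fault, evict 5, frames {4,9}
pos 12: 0 -> fault, evict 4, frames {9,0}
pos 13: 4 -> fault, evict 9, frames {0,4}
pos 14: 0 -> hit
pos 15: 1 -> fault, evict 4, frames {0,1}
At position 15, page 4 is evicted.

4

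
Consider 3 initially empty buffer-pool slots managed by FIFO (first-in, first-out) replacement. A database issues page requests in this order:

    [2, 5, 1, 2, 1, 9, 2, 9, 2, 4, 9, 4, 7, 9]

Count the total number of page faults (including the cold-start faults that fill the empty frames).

2 → fault, frames (2)
5 → fault, frames (2 5)
1 → fault, frames (2 5 1)
2 → hit
1 → hit
9 → fault, evict 2, frames (5 1 9)
2 → fault, evict 5, frames (1 9 2)
9 → hit
2 → hit
4 → fault, evict 1, frames (9 2 4)
9 → hit
4 → hit
7 → fault, evict 9, frames (2 4 7)
9 → fault, evict 2, frames (4 7 9)
Page faults: 8.

8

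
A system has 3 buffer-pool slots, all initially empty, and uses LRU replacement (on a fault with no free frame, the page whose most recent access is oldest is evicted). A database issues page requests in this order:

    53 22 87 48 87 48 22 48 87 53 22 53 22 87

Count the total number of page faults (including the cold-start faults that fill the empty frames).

6

53 → miss, frames (53)
22 → miss, frames (53 22)
87 → miss, frames (53 22 87)
48 → miss, evict 53, frames (22 87 48)
87 → hit
48 → hit
22 → hit
48 → hit
87 → hit
53 → miss, evict 22, frames (48 87 53)
22 → miss, evict 48, frames (87 53 22)
53 → hit
22 → hit
87 → hit
Page faults: 6.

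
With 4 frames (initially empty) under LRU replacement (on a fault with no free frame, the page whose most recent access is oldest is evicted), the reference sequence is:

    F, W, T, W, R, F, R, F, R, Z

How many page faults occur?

5

F: fault, frames {F}
W: fault, frames {F,W}
T: fault, frames {F,W,T}
W: hit
R: fault, frames {F,T,W,R}
F: hit
R: hit
F: hit
R: hit
Z: fault, evict T, frames {W,F,R,Z}
Page faults: 5.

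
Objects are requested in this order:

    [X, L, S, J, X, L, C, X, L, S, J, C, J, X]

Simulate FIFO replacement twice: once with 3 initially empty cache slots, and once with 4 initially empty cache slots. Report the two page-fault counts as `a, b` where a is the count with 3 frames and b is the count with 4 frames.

3 frames: F F F F F F F . . F F . . F → 10 faults.
4 frames: F F F F . . F F F F F F . F → 11 faults.
11 > 10: adding a frame increased faults — Belady's anomaly.

10, 11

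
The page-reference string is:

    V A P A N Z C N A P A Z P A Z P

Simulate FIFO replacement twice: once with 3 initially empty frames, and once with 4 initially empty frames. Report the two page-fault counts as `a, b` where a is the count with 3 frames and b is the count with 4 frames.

9, 8

3 frames: F F F . F F F . F F . F . . . . → 9 faults.
4 frames: F F F . F F F . F F . . . . . . → 8 faults.
8 < 9: adding a frame reduced faults, as is typical.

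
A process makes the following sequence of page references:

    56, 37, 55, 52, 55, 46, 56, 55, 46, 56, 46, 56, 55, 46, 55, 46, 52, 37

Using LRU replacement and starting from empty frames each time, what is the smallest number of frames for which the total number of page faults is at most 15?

f=1: 18 faults
f=2: 13 faults
f=3: 8 faults
f=4: 7 faults
f=5: 5 faults
Smallest f with faults ≤ 15 is 2.

2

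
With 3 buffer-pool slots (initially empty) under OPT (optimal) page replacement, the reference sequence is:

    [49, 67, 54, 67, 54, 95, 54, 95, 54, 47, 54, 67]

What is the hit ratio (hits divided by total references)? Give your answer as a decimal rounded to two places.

0.58

49 -> fault, frames {49}
67 -> fault, frames {49,67}
54 -> fault, frames {49,67,54}
67 -> hit
54 -> hit
95 -> fault, evict 49, frames {67,54,95}
54 -> hit
95 -> hit
54 -> hit
47 -> fault, evict 95, frames {67,54,47}
54 -> hit
67 -> hit
Hits: 7 of 12 references → 7/12 = 0.5833.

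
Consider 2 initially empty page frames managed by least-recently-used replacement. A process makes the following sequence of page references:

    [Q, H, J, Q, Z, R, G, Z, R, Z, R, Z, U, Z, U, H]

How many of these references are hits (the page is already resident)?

Q → miss, frames (Q)
H → miss, frames (Q H)
J → miss, evict Q, frames (H J)
Q → miss, evict H, frames (J Q)
Z → miss, evict J, frames (Q Z)
R → miss, evict Q, frames (Z R)
G → miss, evict Z, frames (R G)
Z → miss, evict R, frames (G Z)
R → miss, evict G, frames (Z R)
Z → hit
R → hit
Z → hit
U → miss, evict R, frames (Z U)
Z → hit
U → hit
H → miss, evict Z, frames (U H)
Hits: 5.

5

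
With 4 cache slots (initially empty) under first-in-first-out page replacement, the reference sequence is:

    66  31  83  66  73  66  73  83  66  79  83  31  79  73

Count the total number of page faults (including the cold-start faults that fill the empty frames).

5

66 → fault, frames {66}
31 → fault, frames {66,31}
83 → fault, frames {66,31,83}
66 → hit
73 → fault, frames {66,31,83,73}
66 → hit
73 → hit
83 → hit
66 → hit
79 → fault, evict 66, frames {31,83,73,79}
83 → hit
31 → hit
79 → hit
73 → hit
Page faults: 5.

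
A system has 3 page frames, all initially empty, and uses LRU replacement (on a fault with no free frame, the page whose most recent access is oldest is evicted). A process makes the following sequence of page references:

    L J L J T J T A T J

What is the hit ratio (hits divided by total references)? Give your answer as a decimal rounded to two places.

0.60

L → miss, frames [L]
J → miss, frames [L, J]
L → hit
J → hit
T → miss, frames [L, J, T]
J → hit
T → hit
A → miss, evict L, frames [J, T, A]
T → hit
J → hit
Hits: 6 of 10 references → 6/10 = 0.6000.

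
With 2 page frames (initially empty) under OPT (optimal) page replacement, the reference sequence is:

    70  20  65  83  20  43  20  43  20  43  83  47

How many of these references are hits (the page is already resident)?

5

70 → fault, frames (70)
20 → fault, frames (70 20)
65 → fault, evict 70, frames (20 65)
83 → fault, evict 65, frames (20 83)
20 → hit
43 → fault, evict 83, frames (20 43)
20 → hit
43 → hit
20 → hit
43 → hit
83 → fault, evict 43, frames (20 83)
47 → fault, evict 83, frames (20 47)
Hits: 5.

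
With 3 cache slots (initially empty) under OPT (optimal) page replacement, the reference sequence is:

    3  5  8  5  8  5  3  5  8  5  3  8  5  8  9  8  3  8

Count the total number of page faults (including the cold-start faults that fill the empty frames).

4

3 -> fault, frames (3)
5 -> fault, frames (3 5)
8 -> fault, frames (3 5 8)
5 -> hit
8 -> hit
5 -> hit
3 -> hit
5 -> hit
8 -> hit
5 -> hit
3 -> hit
8 -> hit
5 -> hit
8 -> hit
9 -> fault, evict 5, frames (3 8 9)
8 -> hit
3 -> hit
8 -> hit
Page faults: 4.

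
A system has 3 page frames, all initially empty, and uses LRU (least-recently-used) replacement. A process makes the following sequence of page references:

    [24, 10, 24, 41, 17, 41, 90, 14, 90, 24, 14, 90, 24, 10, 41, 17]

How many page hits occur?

6

24: fault, frames (24)
10: fault, frames (24 10)
24: hit
41: fault, frames (10 24 41)
17: fault, evict 10, frames (24 41 17)
41: hit
90: fault, evict 24, frames (17 41 90)
14: fault, evict 17, frames (41 90 14)
90: hit
24: fault, evict 41, frames (14 90 24)
14: hit
90: hit
24: hit
10: fault, evict 14, frames (90 24 10)
41: fault, evict 90, frames (24 10 41)
17: fault, evict 24, frames (10 41 17)
Hits: 6.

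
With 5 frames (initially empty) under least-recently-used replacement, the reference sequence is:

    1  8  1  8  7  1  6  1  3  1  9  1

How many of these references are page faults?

6

1 -> fault, frames [1]
8 -> fault, frames [1, 8]
1 -> hit
8 -> hit
7 -> fault, frames [1, 8, 7]
1 -> hit
6 -> fault, frames [8, 7, 1, 6]
1 -> hit
3 -> fault, frames [8, 7, 6, 1, 3]
1 -> hit
9 -> fault, evict 8, frames [7, 6, 3, 1, 9]
1 -> hit
Page faults: 6.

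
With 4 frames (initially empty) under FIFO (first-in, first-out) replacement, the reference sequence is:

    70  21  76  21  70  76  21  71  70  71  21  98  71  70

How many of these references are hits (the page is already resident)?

8

70: miss, frames (70)
21: miss, frames (70 21)
76: miss, frames (70 21 76)
21: hit
70: hit
76: hit
21: hit
71: miss, frames (70 21 76 71)
70: hit
71: hit
21: hit
98: miss, evict 70, frames (21 76 71 98)
71: hit
70: miss, evict 21, frames (76 71 98 70)
Hits: 8.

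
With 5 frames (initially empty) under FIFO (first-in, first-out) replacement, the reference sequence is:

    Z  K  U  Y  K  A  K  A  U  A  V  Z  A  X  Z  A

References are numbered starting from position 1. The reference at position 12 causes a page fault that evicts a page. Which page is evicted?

pos 1: Z -> fault, frames {Z}
pos 2: K -> fault, frames {Z,K}
pos 3: U -> fault, frames {Z,K,U}
pos 4: Y -> fault, frames {Z,K,U,Y}
pos 5: K -> hit
pos 6: A -> fault, frames {Z,K,U,Y,A}
pos 7: K -> hit
pos 8: A -> hit
pos 9: U -> hit
pos 10: A -> hit
pos 11: V -> fault, evict Z, frames {K,U,Y,A,V}
pos 12: Z -> fault, evict K, frames {U,Y,A,V,Z}
At position 12, page K is evicted.

K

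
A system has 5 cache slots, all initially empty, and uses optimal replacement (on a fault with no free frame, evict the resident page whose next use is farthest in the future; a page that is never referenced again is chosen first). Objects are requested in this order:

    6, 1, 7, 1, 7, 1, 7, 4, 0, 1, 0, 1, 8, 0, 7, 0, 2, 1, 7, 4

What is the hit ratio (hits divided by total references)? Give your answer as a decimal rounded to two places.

6 -> fault, frames {6}
1 -> fault, frames {6,1}
7 -> fault, frames {6,1,7}
1 -> hit
7 -> hit
1 -> hit
7 -> hit
4 -> fault, frames {6,1,7,4}
0 -> fault, frames {6,1,7,4,0}
1 -> hit
0 -> hit
1 -> hit
8 -> fault, evict 6, frames {1,7,4,0,8}
0 -> hit
7 -> hit
0 -> hit
2 -> fault, evict 8, frames {1,7,4,0,2}
1 -> hit
7 -> hit
4 -> hit
Hits: 13 of 20 references → 13/20 = 0.6500.

0.65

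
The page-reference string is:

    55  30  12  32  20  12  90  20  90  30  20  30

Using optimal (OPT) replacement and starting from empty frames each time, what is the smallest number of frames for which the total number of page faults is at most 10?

f=1: 12 faults
f=2: 7 faults
f=3: 6 faults
f=4: 6 faults
f=5: 6 faults
f=6: 6 faults
Smallest f with faults ≤ 10 is 2.

2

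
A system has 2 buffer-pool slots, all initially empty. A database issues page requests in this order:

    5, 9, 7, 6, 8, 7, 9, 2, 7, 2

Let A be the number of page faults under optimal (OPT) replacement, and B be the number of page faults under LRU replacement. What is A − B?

-2

Under OPT: F F F F F . F F . . → 7 faults.
Under LRU: F F F F F F F F F . → 9 faults.
A − B = 7 − 9 = -2.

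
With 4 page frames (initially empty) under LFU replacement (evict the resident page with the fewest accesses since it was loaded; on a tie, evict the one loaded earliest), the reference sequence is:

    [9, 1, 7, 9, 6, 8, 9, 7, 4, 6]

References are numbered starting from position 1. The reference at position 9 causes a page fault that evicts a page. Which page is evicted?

6

pos 1: 9: fault, frames {9}
pos 2: 1: fault, frames {9,1}
pos 3: 7: fault, frames {9,1,7}
pos 4: 9: hit
pos 5: 6: fault, frames {9,1,7,6}
pos 6: 8: fault, evict 1, frames {9,7,6,8}
pos 7: 9: hit
pos 8: 7: hit
pos 9: 4: fault, evict 6, frames {9,7,8,4}
At position 9, page 6 is evicted.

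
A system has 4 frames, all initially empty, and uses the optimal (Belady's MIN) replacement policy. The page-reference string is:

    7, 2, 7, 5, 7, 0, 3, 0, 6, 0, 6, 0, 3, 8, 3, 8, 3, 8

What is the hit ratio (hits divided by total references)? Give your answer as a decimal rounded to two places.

7 → fault, frames (7)
2 → fault, frames (7 2)
7 → hit
5 → fault, frames (7 2 5)
7 → hit
0 → fault, frames (7 2 5 0)
3 → fault, evict 5, frames (7 2 0 3)
0 → hit
6 → fault, evict 2, frames (7 0 3 6)
0 → hit
6 → hit
0 → hit
3 → hit
8 → fault, evict 6, frames (7 0 3 8)
3 → hit
8 → hit
3 → hit
8 → hit
Hits: 11 of 18 references → 11/18 = 0.6111.

0.61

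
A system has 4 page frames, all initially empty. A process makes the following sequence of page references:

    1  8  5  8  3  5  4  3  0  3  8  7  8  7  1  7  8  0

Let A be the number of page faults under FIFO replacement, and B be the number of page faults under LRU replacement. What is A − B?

Under FIFO: F F F . F . F . F . F F . . F . . . → 9 faults.
Under LRU: F F F . F . F . F . F F . . F . . F → 10 faults.
A − B = 9 − 10 = -1.

-1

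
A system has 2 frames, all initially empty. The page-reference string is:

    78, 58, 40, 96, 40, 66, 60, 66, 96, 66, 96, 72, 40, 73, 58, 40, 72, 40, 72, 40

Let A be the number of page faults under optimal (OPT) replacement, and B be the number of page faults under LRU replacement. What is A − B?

Under OPT: F F F F . F F . F . . F F F F . F . . . → 12 faults.
Under LRU: F F F F . F F . F . . F F F F F F . . . → 13 faults.
A − B = 12 − 13 = -1.

-1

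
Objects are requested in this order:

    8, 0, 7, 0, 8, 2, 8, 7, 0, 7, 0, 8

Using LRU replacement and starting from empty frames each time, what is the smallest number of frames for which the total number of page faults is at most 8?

2

f=1: 12 faults
f=2: 8 faults
f=3: 6 faults
f=4: 4 faults
Smallest f with faults ≤ 8 is 2.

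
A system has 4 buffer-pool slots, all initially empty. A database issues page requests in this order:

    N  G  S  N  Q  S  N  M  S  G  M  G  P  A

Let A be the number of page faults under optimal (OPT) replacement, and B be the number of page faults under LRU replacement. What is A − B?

Under OPT: F F F . F . . F . . . . F F → 7 faults.
Under LRU: F F F . F . . F . F . . F F → 8 faults.
A − B = 7 − 8 = -1.

-1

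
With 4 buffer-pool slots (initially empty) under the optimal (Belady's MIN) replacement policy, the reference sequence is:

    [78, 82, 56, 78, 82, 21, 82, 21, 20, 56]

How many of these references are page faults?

78: miss, frames (78)
82: miss, frames (78 82)
56: miss, frames (78 82 56)
78: hit
82: hit
21: miss, frames (78 82 56 21)
82: hit
21: hit
20: miss, evict 21, frames (78 82 56 20)
56: hit
Page faults: 5.

5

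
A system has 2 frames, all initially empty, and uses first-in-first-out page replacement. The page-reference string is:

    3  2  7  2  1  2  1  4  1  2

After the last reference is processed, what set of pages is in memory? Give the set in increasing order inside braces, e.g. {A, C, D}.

{1, 2}

3 -> fault, frames (3)
2 -> fault, frames (3 2)
7 -> fault, evict 3, frames (2 7)
2 -> hit
1 -> fault, evict 2, frames (7 1)
2 -> fault, evict 7, frames (1 2)
1 -> hit
4 -> fault, evict 1, frames (2 4)
1 -> fault, evict 2, frames (4 1)
2 -> fault, evict 4, frames (1 2)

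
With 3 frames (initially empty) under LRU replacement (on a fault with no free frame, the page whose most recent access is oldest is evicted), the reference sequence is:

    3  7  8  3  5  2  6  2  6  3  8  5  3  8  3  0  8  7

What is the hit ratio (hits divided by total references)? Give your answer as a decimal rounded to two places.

3 → fault, frames {3}
7 → fault, frames {3,7}
8 → fault, frames {3,7,8}
3 → hit
5 → fault, evict 7, frames {8,3,5}
2 → fault, evict 8, frames {3,5,2}
6 → fault, evict 3, frames {5,2,6}
2 → hit
6 → hit
3 → fault, evict 5, frames {2,6,3}
8 → fault, evict 2, frames {6,3,8}
5 → fault, evict 6, frames {3,8,5}
3 → hit
8 → hit
3 → hit
0 → fault, evict 5, frames {8,3,0}
8 → hit
7 → fault, evict 3, frames {0,8,7}
Hits: 7 of 18 references → 7/18 = 0.3889.

0.39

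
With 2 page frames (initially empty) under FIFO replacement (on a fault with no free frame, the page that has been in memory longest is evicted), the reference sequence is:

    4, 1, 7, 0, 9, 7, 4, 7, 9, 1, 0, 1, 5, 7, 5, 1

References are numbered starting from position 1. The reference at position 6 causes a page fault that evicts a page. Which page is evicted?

0

pos 1: 4 -> fault, frames (4)
pos 2: 1 -> fault, frames (4 1)
pos 3: 7 -> fault, evict 4, frames (1 7)
pos 4: 0 -> fault, evict 1, frames (7 0)
pos 5: 9 -> fault, evict 7, frames (0 9)
pos 6: 7 -> fault, evict 0, frames (9 7)
At position 6, page 0 is evicted.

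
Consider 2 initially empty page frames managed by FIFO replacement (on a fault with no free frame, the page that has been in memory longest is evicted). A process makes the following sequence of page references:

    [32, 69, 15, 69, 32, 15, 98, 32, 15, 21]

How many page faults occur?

7

32 → miss, frames (32)
69 → miss, frames (32 69)
15 → miss, evict 32, frames (69 15)
69 → hit
32 → miss, evict 69, frames (15 32)
15 → hit
98 → miss, evict 15, frames (32 98)
32 → hit
15 → miss, evict 32, frames (98 15)
21 → miss, evict 98, frames (15 21)
Page faults: 7.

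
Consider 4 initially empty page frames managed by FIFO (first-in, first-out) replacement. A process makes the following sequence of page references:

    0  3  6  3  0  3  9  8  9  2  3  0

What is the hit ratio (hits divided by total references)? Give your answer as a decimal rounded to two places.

0.33

0 → fault, frames [0]
3 → fault, frames [0, 3]
6 → fault, frames [0, 3, 6]
3 → hit
0 → hit
3 → hit
9 → fault, frames [0, 3, 6, 9]
8 → fault, evict 0, frames [3, 6, 9, 8]
9 → hit
2 → fault, evict 3, frames [6, 9, 8, 2]
3 → fault, evict 6, frames [9, 8, 2, 3]
0 → fault, evict 9, frames [8, 2, 3, 0]
Hits: 4 of 12 references → 4/12 = 0.3333.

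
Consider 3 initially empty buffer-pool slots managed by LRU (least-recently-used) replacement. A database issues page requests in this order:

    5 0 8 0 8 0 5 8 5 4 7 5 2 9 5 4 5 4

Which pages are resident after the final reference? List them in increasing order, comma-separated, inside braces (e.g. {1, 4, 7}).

{4, 5, 9}

5 -> miss, frames {5}
0 -> miss, frames {5,0}
8 -> miss, frames {5,0,8}
0 -> hit
8 -> hit
0 -> hit
5 -> hit
8 -> hit
5 -> hit
4 -> miss, evict 0, frames {8,5,4}
7 -> miss, evict 8, frames {5,4,7}
5 -> hit
2 -> miss, evict 4, frames {7,5,2}
9 -> miss, evict 7, frames {5,2,9}
5 -> hit
4 -> miss, evict 2, frames {9,5,4}
5 -> hit
4 -> hit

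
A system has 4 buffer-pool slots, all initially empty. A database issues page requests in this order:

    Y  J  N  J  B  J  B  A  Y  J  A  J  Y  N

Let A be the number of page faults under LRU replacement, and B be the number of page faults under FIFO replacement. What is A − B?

-1

Under LRU: F F F . F . . F F . . . . F → 7 faults.
Under FIFO: F F F . F . . F F F . . . F → 8 faults.
A − B = 7 − 8 = -1.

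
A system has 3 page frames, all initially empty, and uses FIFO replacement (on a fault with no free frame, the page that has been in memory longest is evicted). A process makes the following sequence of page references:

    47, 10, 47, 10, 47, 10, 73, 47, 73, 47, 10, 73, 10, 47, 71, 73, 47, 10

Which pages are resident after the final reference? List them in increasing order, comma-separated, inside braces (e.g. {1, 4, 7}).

{10, 47, 71}

47 → fault, frames {47}
10 → fault, frames {47,10}
47 → hit
10 → hit
47 → hit
10 → hit
73 → fault, frames {47,10,73}
47 → hit
73 → hit
47 → hit
10 → hit
73 → hit
10 → hit
47 → hit
71 → fault, evict 47, frames {10,73,71}
73 → hit
47 → fault, evict 10, frames {73,71,47}
10 → fault, evict 73, frames {71,47,10}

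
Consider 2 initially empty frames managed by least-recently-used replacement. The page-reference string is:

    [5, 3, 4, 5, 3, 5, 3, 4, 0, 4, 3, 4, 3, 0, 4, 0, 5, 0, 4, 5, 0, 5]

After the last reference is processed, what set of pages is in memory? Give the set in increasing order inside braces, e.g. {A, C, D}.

5 → fault, frames (5)
3 → fault, frames (5 3)
4 → fault, evict 5, frames (3 4)
5 → fault, evict 3, frames (4 5)
3 → fault, evict 4, frames (5 3)
5 → hit
3 → hit
4 → fault, evict 5, frames (3 4)
0 → fault, evict 3, frames (4 0)
4 → hit
3 → fault, evict 0, frames (4 3)
4 → hit
3 → hit
0 → fault, evict 4, frames (3 0)
4 → fault, evict 3, frames (0 4)
0 → hit
5 → fault, evict 4, frames (0 5)
0 → hit
4 → fault, evict 5, frames (0 4)
5 → fault, evict 0, frames (4 5)
0 → fault, evict 4, frames (5 0)
5 → hit

{0, 5}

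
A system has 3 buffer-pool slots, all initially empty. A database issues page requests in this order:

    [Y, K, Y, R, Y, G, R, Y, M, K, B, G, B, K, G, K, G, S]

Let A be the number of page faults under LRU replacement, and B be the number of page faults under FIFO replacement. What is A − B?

Under LRU: F F . F . F . . F F F F . . . . . F → 9 faults.
Under FIFO: F F . F . F . F F F F F . . . . . F → 10 faults.
A − B = 9 − 10 = -1.

-1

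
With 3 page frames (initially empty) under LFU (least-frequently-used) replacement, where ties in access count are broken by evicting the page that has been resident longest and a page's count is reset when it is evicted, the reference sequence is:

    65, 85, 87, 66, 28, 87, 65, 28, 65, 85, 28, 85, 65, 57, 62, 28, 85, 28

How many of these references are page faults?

65: miss, frames (65)
85: miss, frames (65 85)
87: miss, frames (65 85 87)
66: miss, evict 65, frames (85 87 66)
28: miss, evict 85, frames (87 66 28)
87: hit
65: miss, evict 66, frames (87 28 65)
28: hit
65: hit
85: miss, evict 87, frames (28 65 85)
28: hit
85: hit
65: hit
57: miss, evict 85, frames (28 65 57)
62: miss, evict 57, frames (28 65 62)
28: hit
85: miss, evict 62, frames (28 65 85)
28: hit
Page faults: 10.

10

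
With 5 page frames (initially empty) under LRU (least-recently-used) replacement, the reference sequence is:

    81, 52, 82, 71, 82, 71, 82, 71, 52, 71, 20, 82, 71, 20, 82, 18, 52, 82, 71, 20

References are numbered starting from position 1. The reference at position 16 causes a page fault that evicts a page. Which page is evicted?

81

pos 1: 81 -> miss, frames (81)
pos 2: 52 -> miss, frames (81 52)
pos 3: 82 -> miss, frames (81 52 82)
pos 4: 71 -> miss, frames (81 52 82 71)
pos 5: 82 -> hit
pos 6: 71 -> hit
pos 7: 82 -> hit
pos 8: 71 -> hit
pos 9: 52 -> hit
pos 10: 71 -> hit
pos 11: 20 -> miss, frames (81 82 52 71 20)
pos 12: 82 -> hit
pos 13: 71 -> hit
pos 14: 20 -> hit
pos 15: 82 -> hit
pos 16: 18 -> miss, evict 81, frames (52 71 20 82 18)
At position 16, page 81 is evicted.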